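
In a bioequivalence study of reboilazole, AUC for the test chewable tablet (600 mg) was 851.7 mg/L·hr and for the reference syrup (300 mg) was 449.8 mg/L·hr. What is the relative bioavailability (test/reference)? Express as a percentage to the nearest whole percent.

F_rel = 95%

F_rel = (AUC_test/D_test) / (AUC_ref/D_ref)
      = (851.7/600) / (449.8/300)
      = 1.4195 / 1.49933 = 0.9468 = 94.68%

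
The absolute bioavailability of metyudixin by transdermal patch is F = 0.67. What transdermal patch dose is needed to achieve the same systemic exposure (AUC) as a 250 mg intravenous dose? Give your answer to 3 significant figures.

D_transdermal = 373 mg

For equal systemic exposure: F × D_ev = D_iv
D_ev = D_iv / F = 250 / 0.67 = 373.134 mg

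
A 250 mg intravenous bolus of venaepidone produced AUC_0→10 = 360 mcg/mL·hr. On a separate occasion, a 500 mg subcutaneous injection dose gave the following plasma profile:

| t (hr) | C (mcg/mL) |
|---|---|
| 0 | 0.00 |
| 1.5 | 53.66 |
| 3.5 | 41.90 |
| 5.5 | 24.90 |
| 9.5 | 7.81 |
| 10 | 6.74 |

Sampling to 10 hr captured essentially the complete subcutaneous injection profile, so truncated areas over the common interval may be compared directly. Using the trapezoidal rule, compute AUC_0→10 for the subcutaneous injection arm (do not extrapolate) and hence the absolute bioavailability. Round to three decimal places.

Trapezoidal AUC_0→10 (subcutaneous injection):
  [0→1.5]: (0.00+53.66)/2 × 1.5 = 40.245
  [1.5→3.5]: (53.66+41.90)/2 × 2 = 95.56
  [3.5→5.5]: (41.90+24.90)/2 × 2 = 66.8
  [5.5→9.5]: (24.90+7.81)/2 × 4 = 65.42
  [9.5→10]: (7.81+6.74)/2 × 0.5 = 3.6375
  Sum = 271.6625 mcg/mL·hr
F = (AUC_ev/D_ev)/(AUC_iv/D_iv) = (271.6625/500)/(360/250) = 0.543325/1.44 = 0.3773

F = 0.377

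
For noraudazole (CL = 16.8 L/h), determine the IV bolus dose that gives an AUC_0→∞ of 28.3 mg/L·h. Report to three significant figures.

Dose = 475 mg

Dose_iv = CL × AUC_0→∞
     = 16.8 × 28.3 = 475.44 mg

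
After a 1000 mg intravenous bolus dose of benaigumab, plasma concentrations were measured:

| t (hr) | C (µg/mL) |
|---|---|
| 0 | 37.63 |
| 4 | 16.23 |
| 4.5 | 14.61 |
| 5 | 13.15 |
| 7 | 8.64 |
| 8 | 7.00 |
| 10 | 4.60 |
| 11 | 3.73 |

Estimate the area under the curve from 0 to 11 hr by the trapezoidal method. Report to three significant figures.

AUC = 168 µg/mL·hr

Trapezoidal AUC_0→11:
  [0→4]: (37.63+16.23)/2 × 4 = 107.72
  [4→4.5]: (16.23+14.61)/2 × 0.5 = 7.71
  [4.5→5]: (14.61+13.15)/2 × 0.5 = 6.94
  [5→7]: (13.15+8.64)/2 × 2 = 21.79
  [7→8]: (8.64+7.00)/2 × 1 = 7.82
  [8→10]: (7.00+4.60)/2 × 2 = 11.6
  [10→11]: (4.60+3.73)/2 × 1 = 4.165
  Sum = 167.745 µg/mL·hr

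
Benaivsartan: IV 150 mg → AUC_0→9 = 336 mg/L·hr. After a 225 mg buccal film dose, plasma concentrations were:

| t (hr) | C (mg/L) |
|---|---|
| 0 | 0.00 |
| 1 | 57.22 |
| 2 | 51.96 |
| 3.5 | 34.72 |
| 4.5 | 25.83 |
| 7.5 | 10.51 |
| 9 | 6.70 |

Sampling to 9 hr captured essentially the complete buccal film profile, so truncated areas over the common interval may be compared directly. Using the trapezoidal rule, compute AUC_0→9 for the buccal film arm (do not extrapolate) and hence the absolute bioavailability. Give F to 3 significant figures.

Trapezoidal AUC_0→9 (buccal film):
  [0→1]: (0.00+57.22)/2 × 1 = 28.61
  [1→2]: (57.22+51.96)/2 × 1 = 54.59
  [2→3.5]: (51.96+34.72)/2 × 1.5 = 65.01
  [3.5→4.5]: (34.72+25.83)/2 × 1 = 30.275
  [4.5→7.5]: (25.83+10.51)/2 × 3 = 54.51
  [7.5→9]: (10.51+6.70)/2 × 1.5 = 12.9075
  Sum = 245.9025 mg/L·hr
F = (AUC_ev/D_ev)/(AUC_iv/D_iv) = (245.9025/225)/(336/150) = 1.0929/2.24 = 0.4879

F = 0.488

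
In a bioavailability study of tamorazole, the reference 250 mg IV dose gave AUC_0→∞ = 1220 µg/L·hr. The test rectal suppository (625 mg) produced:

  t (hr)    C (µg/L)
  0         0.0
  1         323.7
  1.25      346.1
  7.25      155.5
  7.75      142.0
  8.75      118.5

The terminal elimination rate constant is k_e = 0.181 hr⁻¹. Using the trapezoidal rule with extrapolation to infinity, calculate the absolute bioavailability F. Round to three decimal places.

Trapezoidal AUC_0→8.75 (rectal suppository):
  [0→1]: (0.0+323.7)/2 × 1 = 161.85
  [1→1.25]: (323.7+346.1)/2 × 0.25 = 83.725
  [1.25→7.25]: (346.1+155.5)/2 × 6 = 1504.8
  [7.25→7.75]: (155.5+142.0)/2 × 0.5 = 74.375
  [7.75→8.75]: (142.0+118.5)/2 × 1 = 130.25
  Sum = 1955.0 µg/L·hr
Tail: C_last/k_e = 118.5/0.181 = 654.696
AUC_0→∞ (rectal suppository) = 1955.0 + 654.696 = 2609.696 µg/L·hr
F = (AUC_ev/D_ev)/(AUC_iv/D_iv) = (2609.696/625)/(1220/250) = 4.1755136/4.88 = 0.8556

F = 0.856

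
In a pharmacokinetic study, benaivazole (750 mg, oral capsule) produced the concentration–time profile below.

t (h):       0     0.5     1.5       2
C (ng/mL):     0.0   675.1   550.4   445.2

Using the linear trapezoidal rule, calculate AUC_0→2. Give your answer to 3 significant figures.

Trapezoidal AUC_0→2:
  [0→0.5]: (0.0+675.1)/2 × 0.5 = 168.775
  [0.5→1.5]: (675.1+550.4)/2 × 1 = 612.75
  [1.5→2]: (550.4+445.2)/2 × 0.5 = 248.9
  Sum = 1030.425 ng/mL·h

AUC = 1030 ng/mL·h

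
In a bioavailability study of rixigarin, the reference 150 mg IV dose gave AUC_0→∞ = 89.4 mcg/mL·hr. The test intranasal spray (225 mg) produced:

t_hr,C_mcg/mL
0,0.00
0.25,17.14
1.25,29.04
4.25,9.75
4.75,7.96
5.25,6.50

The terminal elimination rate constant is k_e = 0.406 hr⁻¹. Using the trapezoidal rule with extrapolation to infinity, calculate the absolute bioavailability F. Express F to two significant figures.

Trapezoidal AUC_0→5.25 (intranasal spray):
  [0→0.25]: (0.00+17.14)/2 × 0.25 = 2.1425
  [0.25→1.25]: (17.14+29.04)/2 × 1 = 23.09
  [1.25→4.25]: (29.04+9.75)/2 × 3 = 58.185
  [4.25→4.75]: (9.75+7.96)/2 × 0.5 = 4.4275
  [4.75→5.25]: (7.96+6.50)/2 × 0.5 = 3.615
  Sum = 91.46 mcg/mL·hr
Tail: C_last/k_e = 6.50/0.406 = 16.010
AUC_0→∞ (intranasal spray) = 91.46 + 16.010 = 107.47 mcg/mL·hr
F = (AUC_ev/D_ev)/(AUC_iv/D_iv) = (107.47/225)/(89.4/150) = 0.477644/0.596 = 0.8014

F = 0.80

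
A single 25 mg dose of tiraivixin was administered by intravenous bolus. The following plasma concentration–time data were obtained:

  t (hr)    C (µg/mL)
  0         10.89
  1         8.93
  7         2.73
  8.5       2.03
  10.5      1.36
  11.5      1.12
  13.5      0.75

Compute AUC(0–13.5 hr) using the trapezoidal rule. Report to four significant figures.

Trapezoidal AUC_0→13.5:
  [0→1]: (10.89+8.93)/2 × 1 = 9.91
  [1→7]: (8.93+2.73)/2 × 6 = 34.98
  [7→8.5]: (2.73+2.03)/2 × 1.5 = 3.57
  [8.5→10.5]: (2.03+1.36)/2 × 2 = 3.39
  [10.5→11.5]: (1.36+1.12)/2 × 1 = 1.24
  [11.5→13.5]: (1.12+0.75)/2 × 2 = 1.87
  Sum = 54.96 µg/mL·hr

AUC = 54.96 µg/mL·hr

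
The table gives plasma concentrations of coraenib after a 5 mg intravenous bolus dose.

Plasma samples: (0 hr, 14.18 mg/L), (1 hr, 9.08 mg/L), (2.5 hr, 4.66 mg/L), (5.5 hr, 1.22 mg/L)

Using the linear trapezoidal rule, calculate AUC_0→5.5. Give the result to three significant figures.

Trapezoidal AUC_0→5.5:
  [0→1]: (14.18+9.08)/2 × 1 = 11.63
  [1→2.5]: (9.08+4.66)/2 × 1.5 = 10.305
  [2.5→5.5]: (4.66+1.22)/2 × 3 = 8.82
  Sum = 30.755 mg/L·hr

AUC = 30.8 mg/L·hr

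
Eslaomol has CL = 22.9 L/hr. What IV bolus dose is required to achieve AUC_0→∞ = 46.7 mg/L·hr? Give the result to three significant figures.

Dose = 1070 mg

Dose_iv = CL × AUC_0→∞
     = 22.9 × 46.7 = 1069.43 mg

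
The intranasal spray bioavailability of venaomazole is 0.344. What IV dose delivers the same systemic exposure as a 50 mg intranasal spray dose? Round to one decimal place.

Systemic exposure from an extravascular dose = F × D_ev, so the equivalent IV dose is F × D_ev.
D_iv = F × D_ev = 0.344 × 50 = 17.2 mg

D_iv = 17.2 mg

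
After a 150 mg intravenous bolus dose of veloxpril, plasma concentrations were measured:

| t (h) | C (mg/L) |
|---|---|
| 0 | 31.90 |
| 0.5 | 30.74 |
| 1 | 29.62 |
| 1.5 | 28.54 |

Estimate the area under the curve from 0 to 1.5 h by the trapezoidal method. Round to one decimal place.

AUC = 45.3 mg/L·h

Trapezoidal AUC_0→1.5:
  [0→0.5]: (31.90+30.74)/2 × 0.5 = 15.66
  [0.5→1]: (30.74+29.62)/2 × 0.5 = 15.09
  [1→1.5]: (29.62+28.54)/2 × 0.5 = 14.54
  Sum = 45.29 mg/L·h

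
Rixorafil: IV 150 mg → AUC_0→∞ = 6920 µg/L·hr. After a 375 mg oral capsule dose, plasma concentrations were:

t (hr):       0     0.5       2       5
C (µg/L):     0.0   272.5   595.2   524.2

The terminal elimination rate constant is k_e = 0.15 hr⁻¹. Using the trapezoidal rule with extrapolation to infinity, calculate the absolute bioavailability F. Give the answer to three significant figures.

Trapezoidal AUC_0→5 (oral capsule):
  [0→0.5]: (0.0+272.5)/2 × 0.5 = 68.125
  [0.5→2]: (272.5+595.2)/2 × 1.5 = 650.775
  [2→5]: (595.2+524.2)/2 × 3 = 1679.1
  Sum = 2398.0 µg/L·hr
Tail: C_last/k_e = 524.2/0.15 = 3494.667
AUC_0→∞ (oral capsule) = 2398.0 + 3494.667 = 5892.667 µg/L·hr
F = (AUC_ev/D_ev)/(AUC_iv/D_iv) = (5892.667/375)/(6920/150) = 15.7138/46.1333 = 0.3406

F = 0.341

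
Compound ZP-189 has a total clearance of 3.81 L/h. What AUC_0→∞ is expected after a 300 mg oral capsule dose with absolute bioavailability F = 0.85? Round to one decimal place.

AUC_0→∞ = F × Dose / CL
        = 0.85 × 300 / 3.81 = 66.9291 mg/L·h

AUC = 66.9 mg/L·h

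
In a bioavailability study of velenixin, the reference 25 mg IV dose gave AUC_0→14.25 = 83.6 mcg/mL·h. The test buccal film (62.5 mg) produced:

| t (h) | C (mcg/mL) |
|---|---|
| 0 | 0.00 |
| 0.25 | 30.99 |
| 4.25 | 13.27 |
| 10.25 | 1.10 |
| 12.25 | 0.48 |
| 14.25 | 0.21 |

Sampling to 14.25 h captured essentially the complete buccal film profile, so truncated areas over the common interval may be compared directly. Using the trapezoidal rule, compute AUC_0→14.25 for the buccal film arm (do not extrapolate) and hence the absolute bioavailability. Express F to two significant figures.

Trapezoidal AUC_0→14.25 (buccal film):
  [0→0.25]: (0.00+30.99)/2 × 0.25 = 3.87375
  [0.25→4.25]: (30.99+13.27)/2 × 4 = 88.52
  [4.25→10.25]: (13.27+1.10)/2 × 6 = 43.11
  [10.25→12.25]: (1.10+0.48)/2 × 2 = 1.58
  [12.25→14.25]: (0.48+0.21)/2 × 2 = 0.69
  Sum = 137.77375 mcg/mL·h
F = (AUC_ev/D_ev)/(AUC_iv/D_iv) = (137.77375/62.5)/(83.6/25) = 2.20438/3.344 = 0.6592

F = 0.66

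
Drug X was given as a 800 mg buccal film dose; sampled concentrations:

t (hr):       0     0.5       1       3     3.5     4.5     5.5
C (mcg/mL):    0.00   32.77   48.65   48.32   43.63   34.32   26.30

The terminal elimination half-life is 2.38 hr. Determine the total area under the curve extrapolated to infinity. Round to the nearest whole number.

AUC = 308 mcg/mL·hr

Trapezoidal AUC_0→5.5:
  [0→0.5]: (0.00+32.77)/2 × 0.5 = 8.1925
  [0.5→1]: (32.77+48.65)/2 × 0.5 = 20.355
  [1→3]: (48.65+48.32)/2 × 2 = 96.97
  [3→3.5]: (48.32+43.63)/2 × 0.5 = 22.9875
  [3.5→4.5]: (43.63+34.32)/2 × 1 = 38.975
  [4.5→5.5]: (34.32+26.30)/2 × 1 = 30.31
  Sum = 217.79 mcg/mL·hr
k_e = ln2 / t½ = 0.693147 / 2.38 = 0.2912 hr^-1
Extrapolated tail: C_last / k_e = 26.30 / 0.2912 = 90.316
AUC_0→∞ = 217.79 + 90.316 = 308.106 mcg/mL·hr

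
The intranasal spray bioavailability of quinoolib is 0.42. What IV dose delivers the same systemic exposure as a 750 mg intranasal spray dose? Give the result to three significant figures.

D_iv = 315 mg

Systemic exposure from an extravascular dose = F × D_ev, so the equivalent IV dose is F × D_ev.
D_iv = F × D_ev = 0.42 × 750 = 315 mg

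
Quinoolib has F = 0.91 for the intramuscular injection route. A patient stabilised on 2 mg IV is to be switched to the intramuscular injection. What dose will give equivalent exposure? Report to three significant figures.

For equal systemic exposure: F × D_ev = D_iv
D_ev = D_iv / F = 2 / 0.91 = 2.1978 mg

D_intramuscular = 2.20 mg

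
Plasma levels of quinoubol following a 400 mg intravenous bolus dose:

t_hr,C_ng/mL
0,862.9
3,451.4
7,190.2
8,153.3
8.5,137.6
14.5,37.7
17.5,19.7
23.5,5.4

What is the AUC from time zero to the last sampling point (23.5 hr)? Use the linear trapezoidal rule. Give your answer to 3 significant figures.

AUC = 4190 ng/mL·hr

Trapezoidal AUC_0→23.5:
  [0→3]: (862.9+451.4)/2 × 3 = 1971.45
  [3→7]: (451.4+190.2)/2 × 4 = 1283.2
  [7→8]: (190.2+153.3)/2 × 1 = 171.75
  [8→8.5]: (153.3+137.6)/2 × 0.5 = 72.725
  [8.5→14.5]: (137.6+37.7)/2 × 6 = 525.9
  [14.5→17.5]: (37.7+19.7)/2 × 3 = 86.1
  [17.5→23.5]: (19.7+5.4)/2 × 6 = 75.3
  Sum = 4186.425 ng/mL·hr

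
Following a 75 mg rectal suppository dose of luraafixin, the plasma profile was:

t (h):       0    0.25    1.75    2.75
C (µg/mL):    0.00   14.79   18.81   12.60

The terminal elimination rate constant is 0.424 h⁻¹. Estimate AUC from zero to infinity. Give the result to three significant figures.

Trapezoidal AUC_0→2.75:
  [0→0.25]: (0.00+14.79)/2 × 0.25 = 1.84875
  [0.25→1.75]: (14.79+18.81)/2 × 1.5 = 25.2
  [1.75→2.75]: (18.81+12.60)/2 × 1 = 15.705
  Sum = 42.75375 µg/mL·h
Extrapolated tail: C_last / k_e = 12.60 / 0.424 = 29.717
AUC_0→∞ = 42.75375 + 29.717 = 72.47075 µg/mL·h

AUC = 72.5 µg/mL·h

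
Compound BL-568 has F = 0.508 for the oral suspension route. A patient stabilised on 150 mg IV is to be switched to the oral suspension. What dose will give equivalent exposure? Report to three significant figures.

D_oral = 295 mg

For equal systemic exposure: F × D_ev = D_iv
D_ev = D_iv / F = 150 / 0.508 = 295.276 mg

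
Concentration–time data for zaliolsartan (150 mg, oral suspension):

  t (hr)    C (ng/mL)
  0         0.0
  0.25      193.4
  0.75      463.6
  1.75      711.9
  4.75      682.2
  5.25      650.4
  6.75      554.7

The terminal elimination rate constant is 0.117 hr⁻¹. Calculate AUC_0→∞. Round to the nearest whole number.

AUC = 8845 ng/mL·hr

Trapezoidal AUC_0→6.75:
  [0→0.25]: (0.0+193.4)/2 × 0.25 = 24.175
  [0.25→0.75]: (193.4+463.6)/2 × 0.5 = 164.25
  [0.75→1.75]: (463.6+711.9)/2 × 1 = 587.75
  [1.75→4.75]: (711.9+682.2)/2 × 3 = 2091.15
  [4.75→5.25]: (682.2+650.4)/2 × 0.5 = 333.15
  [5.25→6.75]: (650.4+554.7)/2 × 1.5 = 903.825
  Sum = 4104.3 ng/mL·hr
Extrapolated tail: C_last / k_e = 554.7 / 0.117 = 4741.026
AUC_0→∞ = 4104.3 + 4741.026 = 8845.326 ng/mL·hr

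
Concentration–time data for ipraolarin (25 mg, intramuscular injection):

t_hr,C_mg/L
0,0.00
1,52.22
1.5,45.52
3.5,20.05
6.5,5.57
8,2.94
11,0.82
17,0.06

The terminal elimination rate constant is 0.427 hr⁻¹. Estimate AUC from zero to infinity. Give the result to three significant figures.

Trapezoidal AUC_0→17:
  [0→1]: (0.00+52.22)/2 × 1 = 26.11
  [1→1.5]: (52.22+45.52)/2 × 0.5 = 24.435
  [1.5→3.5]: (45.52+20.05)/2 × 2 = 65.57
  [3.5→6.5]: (20.05+5.57)/2 × 3 = 38.43
  [6.5→8]: (5.57+2.94)/2 × 1.5 = 6.3825
  [8→11]: (2.94+0.82)/2 × 3 = 5.64
  [11→17]: (0.82+0.06)/2 × 6 = 2.64
  Sum = 169.2075 mg/L·hr
Extrapolated tail: C_last / k_e = 0.06 / 0.427 = 0.141
AUC_0→∞ = 169.2075 + 0.141 = 169.3485 mg/L·hr

AUC = 169 mg/L·hr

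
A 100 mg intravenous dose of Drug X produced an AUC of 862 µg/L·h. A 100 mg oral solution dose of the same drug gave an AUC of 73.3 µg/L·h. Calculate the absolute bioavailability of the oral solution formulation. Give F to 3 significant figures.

F = (AUC_ev / D_ev) / (AUC_iv / D_iv)
  = (73.3/100) / (862/100)
  = 0.733 / 8.62 = 0.0850

F = 0.0850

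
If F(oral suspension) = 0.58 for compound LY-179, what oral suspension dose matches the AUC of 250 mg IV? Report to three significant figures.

For equal systemic exposure: F × D_ev = D_iv
D_ev = D_iv / F = 250 / 0.58 = 431.034 mg

D_oral = 431 mg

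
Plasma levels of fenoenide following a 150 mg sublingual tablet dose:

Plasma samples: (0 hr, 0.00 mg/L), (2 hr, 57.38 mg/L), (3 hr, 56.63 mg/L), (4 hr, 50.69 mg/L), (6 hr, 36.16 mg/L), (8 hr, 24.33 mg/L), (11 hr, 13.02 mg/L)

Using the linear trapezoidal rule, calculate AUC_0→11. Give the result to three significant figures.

Trapezoidal AUC_0→11:
  [0→2]: (0.00+57.38)/2 × 2 = 57.38
  [2→3]: (57.38+56.63)/2 × 1 = 57.005
  [3→4]: (56.63+50.69)/2 × 1 = 53.66
  [4→6]: (50.69+36.16)/2 × 2 = 86.85
  [6→8]: (36.16+24.33)/2 × 2 = 60.49
  [8→11]: (24.33+13.02)/2 × 3 = 56.025
  Sum = 371.41 mg/L·hr

AUC = 371 mg/L·hr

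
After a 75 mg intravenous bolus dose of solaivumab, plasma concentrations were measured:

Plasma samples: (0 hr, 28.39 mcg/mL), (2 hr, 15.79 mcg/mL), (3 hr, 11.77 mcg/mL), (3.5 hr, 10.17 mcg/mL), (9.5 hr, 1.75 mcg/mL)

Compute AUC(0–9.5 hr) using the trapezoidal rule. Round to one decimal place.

AUC = 99.2 mcg/mL·hr

Trapezoidal AUC_0→9.5:
  [0→2]: (28.39+15.79)/2 × 2 = 44.18
  [2→3]: (15.79+11.77)/2 × 1 = 13.78
  [3→3.5]: (11.77+10.17)/2 × 0.5 = 5.485
  [3.5→9.5]: (10.17+1.75)/2 × 6 = 35.76
  Sum = 99.205 mcg/mL·hr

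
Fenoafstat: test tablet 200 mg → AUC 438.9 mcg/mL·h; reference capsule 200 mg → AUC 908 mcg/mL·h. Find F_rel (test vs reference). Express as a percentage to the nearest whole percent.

F_rel = (AUC_test/D_test) / (AUC_ref/D_ref)
      = (438.9/200) / (908/200)
      = 2.1945 / 4.54 = 0.4834 = 48.34%

F_rel = 48%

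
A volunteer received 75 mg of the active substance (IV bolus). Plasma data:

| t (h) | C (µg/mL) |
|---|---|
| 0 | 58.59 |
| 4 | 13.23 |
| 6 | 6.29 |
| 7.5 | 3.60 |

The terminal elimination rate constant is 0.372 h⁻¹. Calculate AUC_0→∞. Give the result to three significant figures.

AUC = 180 µg/mL·h

Trapezoidal AUC_0→7.5:
  [0→4]: (58.59+13.23)/2 × 4 = 143.64
  [4→6]: (13.23+6.29)/2 × 2 = 19.52
  [6→7.5]: (6.29+3.60)/2 × 1.5 = 7.4175
  Sum = 170.5775 µg/mL·h
Extrapolated tail: C_last / k_e = 3.60 / 0.372 = 9.677
AUC_0→∞ = 170.5775 + 9.677 = 180.2545 µg/mL·h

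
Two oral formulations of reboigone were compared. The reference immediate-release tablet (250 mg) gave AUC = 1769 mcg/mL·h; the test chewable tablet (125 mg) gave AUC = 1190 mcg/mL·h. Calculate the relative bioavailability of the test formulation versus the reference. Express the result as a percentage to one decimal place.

F_rel = (AUC_test/D_test) / (AUC_ref/D_ref)
      = (1190/125) / (1769/250)
      = 9.52 / 7.076 = 1.3454 = 134.54%

F_rel = 134.5%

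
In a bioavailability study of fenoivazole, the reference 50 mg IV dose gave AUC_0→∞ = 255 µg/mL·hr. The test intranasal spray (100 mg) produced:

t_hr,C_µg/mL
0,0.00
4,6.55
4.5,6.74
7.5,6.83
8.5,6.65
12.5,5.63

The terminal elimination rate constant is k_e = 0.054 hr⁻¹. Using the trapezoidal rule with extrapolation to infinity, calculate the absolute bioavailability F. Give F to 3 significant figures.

Trapezoidal AUC_0→12.5 (intranasal spray):
  [0→4]: (0.00+6.55)/2 × 4 = 13.1
  [4→4.5]: (6.55+6.74)/2 × 0.5 = 3.3225
  [4.5→7.5]: (6.74+6.83)/2 × 3 = 20.355
  [7.5→8.5]: (6.83+6.65)/2 × 1 = 6.74
  [8.5→12.5]: (6.65+5.63)/2 × 4 = 24.56
  Sum = 68.0775 µg/mL·hr
Tail: C_last/k_e = 5.63/0.054 = 104.259
AUC_0→∞ (intranasal spray) = 68.0775 + 104.259 = 172.3365 µg/mL·hr
F = (AUC_ev/D_ev)/(AUC_iv/D_iv) = (172.3365/100)/(255/50) = 1.723365/5.1 = 0.3379

F = 0.338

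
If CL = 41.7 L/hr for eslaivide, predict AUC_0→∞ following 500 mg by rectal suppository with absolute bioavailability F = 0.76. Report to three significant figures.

AUC = 9.11 mg/L·hr

AUC_0→∞ = F × Dose / CL
        = 0.76 × 500 / 41.7 = 9.11271 mg/L·hr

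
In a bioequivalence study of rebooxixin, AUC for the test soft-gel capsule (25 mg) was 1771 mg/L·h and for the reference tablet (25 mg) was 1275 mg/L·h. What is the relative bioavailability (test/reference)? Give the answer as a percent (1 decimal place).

F_rel = 138.9%

F_rel = (AUC_test/D_test) / (AUC_ref/D_ref)
      = (1771/25) / (1275/25)
      = 70.84 / 51 = 1.3890 = 138.90%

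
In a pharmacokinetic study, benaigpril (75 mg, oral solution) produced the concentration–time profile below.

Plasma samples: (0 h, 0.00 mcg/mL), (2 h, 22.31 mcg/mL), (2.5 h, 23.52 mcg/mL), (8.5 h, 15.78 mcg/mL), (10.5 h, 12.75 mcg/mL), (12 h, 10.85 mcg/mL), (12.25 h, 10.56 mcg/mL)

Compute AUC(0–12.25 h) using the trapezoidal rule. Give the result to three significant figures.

AUC = 201 mcg/mL·h

Trapezoidal AUC_0→12.25:
  [0→2]: (0.00+22.31)/2 × 2 = 22.31
  [2→2.5]: (22.31+23.52)/2 × 0.5 = 11.4575
  [2.5→8.5]: (23.52+15.78)/2 × 6 = 117.9
  [8.5→10.5]: (15.78+12.75)/2 × 2 = 28.53
  [10.5→12]: (12.75+10.85)/2 × 1.5 = 17.7
  [12→12.25]: (10.85+10.56)/2 × 0.25 = 2.67625
  Sum = 200.57375 mcg/mL·h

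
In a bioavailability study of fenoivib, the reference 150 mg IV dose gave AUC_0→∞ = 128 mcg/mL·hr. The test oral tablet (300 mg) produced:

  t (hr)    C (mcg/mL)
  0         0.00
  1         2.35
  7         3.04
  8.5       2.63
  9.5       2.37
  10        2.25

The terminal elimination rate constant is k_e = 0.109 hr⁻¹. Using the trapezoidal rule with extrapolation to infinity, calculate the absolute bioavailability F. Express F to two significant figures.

Trapezoidal AUC_0→10 (oral tablet):
  [0→1]: (0.00+2.35)/2 × 1 = 1.175
  [1→7]: (2.35+3.04)/2 × 6 = 16.17
  [7→8.5]: (3.04+2.63)/2 × 1.5 = 4.2525
  [8.5→9.5]: (2.63+2.37)/2 × 1 = 2.5
  [9.5→10]: (2.37+2.25)/2 × 0.5 = 1.155
  Sum = 25.2525 mcg/mL·hr
Tail: C_last/k_e = 2.25/0.109 = 20.642
AUC_0→∞ (oral tablet) = 25.2525 + 20.642 = 45.8945 mcg/mL·hr
F = (AUC_ev/D_ev)/(AUC_iv/D_iv) = (45.8945/300)/(128/150) = 0.152982/0.853333 = 0.1793

F = 0.18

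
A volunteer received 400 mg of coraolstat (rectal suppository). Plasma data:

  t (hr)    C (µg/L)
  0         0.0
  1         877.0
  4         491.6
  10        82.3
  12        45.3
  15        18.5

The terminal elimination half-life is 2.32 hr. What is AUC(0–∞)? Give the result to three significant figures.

Trapezoidal AUC_0→15:
  [0→1]: (0.0+877.0)/2 × 1 = 438.5
  [1→4]: (877.0+491.6)/2 × 3 = 2052.9
  [4→10]: (491.6+82.3)/2 × 6 = 1721.7
  [10→12]: (82.3+45.3)/2 × 2 = 127.6
  [12→15]: (45.3+18.5)/2 × 3 = 95.7
  Sum = 4436.4 µg/L·hr
k_e = ln2 / t½ = 0.693147 / 2.32 = 0.2988 hr^-1
Extrapolated tail: C_last / k_e = 18.5 / 0.2988 = 61.914
AUC_0→∞ = 4436.4 + 61.914 = 4498.314 µg/L·hr

AUC = 4500 µg/L·hr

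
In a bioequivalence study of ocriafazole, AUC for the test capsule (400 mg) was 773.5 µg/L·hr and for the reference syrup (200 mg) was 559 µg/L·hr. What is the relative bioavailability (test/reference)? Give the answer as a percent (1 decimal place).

F_rel = 69.2%

F_rel = (AUC_test/D_test) / (AUC_ref/D_ref)
      = (773.5/400) / (559/200)
      = 1.93375 / 2.795 = 0.6919 = 69.19%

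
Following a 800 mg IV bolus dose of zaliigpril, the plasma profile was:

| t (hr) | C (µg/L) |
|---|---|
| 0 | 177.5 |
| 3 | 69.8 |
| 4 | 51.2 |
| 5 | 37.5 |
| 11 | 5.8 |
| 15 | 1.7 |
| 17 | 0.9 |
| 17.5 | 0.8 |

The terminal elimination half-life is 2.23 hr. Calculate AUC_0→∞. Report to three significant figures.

Trapezoidal AUC_0→17.5:
  [0→3]: (177.5+69.8)/2 × 3 = 370.95
  [3→4]: (69.8+51.2)/2 × 1 = 60.5
  [4→5]: (51.2+37.5)/2 × 1 = 44.35
  [5→11]: (37.5+5.8)/2 × 6 = 129.9
  [11→15]: (5.8+1.7)/2 × 4 = 15.0
  [15→17]: (1.7+0.9)/2 × 2 = 2.6
  [17→17.5]: (0.9+0.8)/2 × 0.5 = 0.425
  Sum = 623.725 µg/L·hr
k_e = ln2 / t½ = 0.693147 / 2.23 = 0.3108 hr^-1
Extrapolated tail: C_last / k_e = 0.8 / 0.3108 = 2.574
AUC_0→∞ = 623.725 + 2.574 = 626.299 µg/L·hr

AUC = 626 µg/L·hr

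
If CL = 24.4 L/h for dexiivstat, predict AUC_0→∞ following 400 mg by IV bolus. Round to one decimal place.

AUC = 16.4 mg/L·h

AUC_0→∞ = Dose_iv / CL
        = 400 / 24.4 = 16.3934 mg/L·h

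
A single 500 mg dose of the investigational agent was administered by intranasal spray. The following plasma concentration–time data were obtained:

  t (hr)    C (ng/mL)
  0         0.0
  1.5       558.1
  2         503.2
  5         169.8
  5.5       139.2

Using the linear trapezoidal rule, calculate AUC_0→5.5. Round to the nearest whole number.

Trapezoidal AUC_0→5.5:
  [0→1.5]: (0.0+558.1)/2 × 1.5 = 418.575
  [1.5→2]: (558.1+503.2)/2 × 0.5 = 265.325
  [2→5]: (503.2+169.8)/2 × 3 = 1009.5
  [5→5.5]: (169.8+139.2)/2 × 0.5 = 77.25
  Sum = 1770.65 ng/mL·hr

AUC = 1771 ng/mL·hr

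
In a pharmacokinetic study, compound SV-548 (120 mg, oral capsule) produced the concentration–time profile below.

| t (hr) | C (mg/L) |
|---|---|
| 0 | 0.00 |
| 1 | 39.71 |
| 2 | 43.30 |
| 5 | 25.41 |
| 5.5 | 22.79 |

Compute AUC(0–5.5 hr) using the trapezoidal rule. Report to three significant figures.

AUC = 176 mg/L·hr

Trapezoidal AUC_0→5.5:
  [0→1]: (0.00+39.71)/2 × 1 = 19.855
  [1→2]: (39.71+43.30)/2 × 1 = 41.505
  [2→5]: (43.30+25.41)/2 × 3 = 103.065
  [5→5.5]: (25.41+22.79)/2 × 0.5 = 12.05
  Sum = 176.475 mg/L·hr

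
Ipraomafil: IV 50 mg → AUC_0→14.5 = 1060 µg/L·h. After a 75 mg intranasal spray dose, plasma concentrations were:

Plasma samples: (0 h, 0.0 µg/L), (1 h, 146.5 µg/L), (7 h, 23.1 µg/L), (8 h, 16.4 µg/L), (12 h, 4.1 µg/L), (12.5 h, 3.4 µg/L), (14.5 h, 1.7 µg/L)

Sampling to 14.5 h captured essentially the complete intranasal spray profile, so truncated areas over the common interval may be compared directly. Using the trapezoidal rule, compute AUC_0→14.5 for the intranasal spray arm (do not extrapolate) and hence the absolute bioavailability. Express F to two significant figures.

F = 0.41

Trapezoidal AUC_0→14.5 (intranasal spray):
  [0→1]: (0.0+146.5)/2 × 1 = 73.25
  [1→7]: (146.5+23.1)/2 × 6 = 508.8
  [7→8]: (23.1+16.4)/2 × 1 = 19.75
  [8→12]: (16.4+4.1)/2 × 4 = 41.0
  [12→12.5]: (4.1+3.4)/2 × 0.5 = 1.875
  [12.5→14.5]: (3.4+1.7)/2 × 2 = 5.1
  Sum = 649.775 µg/L·h
F = (AUC_ev/D_ev)/(AUC_iv/D_iv) = (649.775/75)/(1060/50) = 8.66367/21.2 = 0.4087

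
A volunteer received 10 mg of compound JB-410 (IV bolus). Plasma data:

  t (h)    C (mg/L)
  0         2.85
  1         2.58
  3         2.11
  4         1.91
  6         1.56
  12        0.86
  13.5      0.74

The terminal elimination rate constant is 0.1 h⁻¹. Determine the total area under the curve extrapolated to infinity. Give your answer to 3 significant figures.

Trapezoidal AUC_0→13.5:
  [0→1]: (2.85+2.58)/2 × 1 = 2.715
  [1→3]: (2.58+2.11)/2 × 2 = 4.69
  [3→4]: (2.11+1.91)/2 × 1 = 2.01
  [4→6]: (1.91+1.56)/2 × 2 = 3.47
  [6→12]: (1.56+0.86)/2 × 6 = 7.26
  [12→13.5]: (0.86+0.74)/2 × 1.5 = 1.2
  Sum = 21.345 mg/L·h
Extrapolated tail: C_last / k_e = 0.74 / 0.1 = 7.400
AUC_0→∞ = 21.345 + 7.400 = 28.745 mg/L·h

AUC = 28.7 mg/L·h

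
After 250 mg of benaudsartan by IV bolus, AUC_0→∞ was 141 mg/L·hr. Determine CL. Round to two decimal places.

CL = Dose_iv / AUC_0→∞
   = 250 / 141 = 1.77305 L/hr

CL = 1.77 L/hr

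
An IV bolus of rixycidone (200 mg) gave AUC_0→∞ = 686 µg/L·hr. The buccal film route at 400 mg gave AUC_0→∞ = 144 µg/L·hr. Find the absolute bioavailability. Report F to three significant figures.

F = (AUC_ev / D_ev) / (AUC_iv / D_iv)
  = (144/400) / (686/200)
  = 0.36 / 3.43 = 0.1050

F = 0.105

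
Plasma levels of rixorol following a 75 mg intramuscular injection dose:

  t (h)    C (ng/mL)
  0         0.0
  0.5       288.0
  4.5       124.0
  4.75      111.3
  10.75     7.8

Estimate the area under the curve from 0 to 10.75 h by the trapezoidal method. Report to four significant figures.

Trapezoidal AUC_0→10.75:
  [0→0.5]: (0.0+288.0)/2 × 0.5 = 72.0
  [0.5→4.5]: (288.0+124.0)/2 × 4 = 824.0
  [4.5→4.75]: (124.0+111.3)/2 × 0.25 = 29.4125
  [4.75→10.75]: (111.3+7.8)/2 × 6 = 357.3
  Sum = 1282.7125 ng/mL·h

AUC = 1283 ng/mL·h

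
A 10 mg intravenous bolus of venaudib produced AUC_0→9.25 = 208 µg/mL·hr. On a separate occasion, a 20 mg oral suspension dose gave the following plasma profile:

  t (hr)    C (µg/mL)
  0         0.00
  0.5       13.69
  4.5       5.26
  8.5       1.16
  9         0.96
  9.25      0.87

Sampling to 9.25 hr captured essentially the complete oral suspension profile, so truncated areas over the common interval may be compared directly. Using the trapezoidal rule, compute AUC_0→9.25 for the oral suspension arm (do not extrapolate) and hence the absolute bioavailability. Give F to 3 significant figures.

Trapezoidal AUC_0→9.25 (oral suspension):
  [0→0.5]: (0.00+13.69)/2 × 0.5 = 3.4225
  [0.5→4.5]: (13.69+5.26)/2 × 4 = 37.9
  [4.5→8.5]: (5.26+1.16)/2 × 4 = 12.84
  [8.5→9]: (1.16+0.96)/2 × 0.5 = 0.53
  [9→9.25]: (0.96+0.87)/2 × 0.25 = 0.22875
  Sum = 54.92125 µg/mL·hr
F = (AUC_ev/D_ev)/(AUC_iv/D_iv) = (54.92125/20)/(208/10) = 2.7460625/20.8 = 0.1320

F = 0.132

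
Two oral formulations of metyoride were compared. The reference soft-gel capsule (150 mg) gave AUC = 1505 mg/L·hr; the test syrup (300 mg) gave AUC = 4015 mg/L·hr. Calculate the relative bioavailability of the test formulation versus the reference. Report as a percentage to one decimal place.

F_rel = 133.4%

F_rel = (AUC_test/D_test) / (AUC_ref/D_ref)
      = (4015/300) / (1505/150)
      = 13.3833 / 10.0333 = 1.3339 = 133.39%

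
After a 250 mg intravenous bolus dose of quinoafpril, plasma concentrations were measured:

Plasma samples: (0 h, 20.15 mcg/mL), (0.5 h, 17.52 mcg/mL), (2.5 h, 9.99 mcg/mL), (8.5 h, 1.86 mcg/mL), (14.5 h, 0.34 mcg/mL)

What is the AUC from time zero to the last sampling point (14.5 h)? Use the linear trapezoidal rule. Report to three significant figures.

Trapezoidal AUC_0→14.5:
  [0→0.5]: (20.15+17.52)/2 × 0.5 = 9.4175
  [0.5→2.5]: (17.52+9.99)/2 × 2 = 27.51
  [2.5→8.5]: (9.99+1.86)/2 × 6 = 35.55
  [8.5→14.5]: (1.86+0.34)/2 × 6 = 6.6
  Sum = 79.0775 mcg/mL·h

AUC = 79.1 mcg/mL·h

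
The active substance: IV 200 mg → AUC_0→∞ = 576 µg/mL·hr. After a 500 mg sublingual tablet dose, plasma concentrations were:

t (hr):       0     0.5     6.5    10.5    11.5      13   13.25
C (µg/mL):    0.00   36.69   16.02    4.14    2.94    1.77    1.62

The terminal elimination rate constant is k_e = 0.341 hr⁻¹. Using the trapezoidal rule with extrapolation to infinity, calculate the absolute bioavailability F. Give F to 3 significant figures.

F = 0.153

Trapezoidal AUC_0→13.25 (sublingual tablet):
  [0→0.5]: (0.00+36.69)/2 × 0.5 = 9.1725
  [0.5→6.5]: (36.69+16.02)/2 × 6 = 158.13
  [6.5→10.5]: (16.02+4.14)/2 × 4 = 40.32
  [10.5→11.5]: (4.14+2.94)/2 × 1 = 3.54
  [11.5→13]: (2.94+1.77)/2 × 1.5 = 3.5325
  [13→13.25]: (1.77+1.62)/2 × 0.25 = 0.42375
  Sum = 215.11875 µg/mL·hr
Tail: C_last/k_e = 1.62/0.341 = 4.751
AUC_0→∞ (sublingual tablet) = 215.11875 + 4.751 = 219.86975 µg/mL·hr
F = (AUC_ev/D_ev)/(AUC_iv/D_iv) = (219.86975/500)/(576/200) = 0.4397395/2.88 = 0.1527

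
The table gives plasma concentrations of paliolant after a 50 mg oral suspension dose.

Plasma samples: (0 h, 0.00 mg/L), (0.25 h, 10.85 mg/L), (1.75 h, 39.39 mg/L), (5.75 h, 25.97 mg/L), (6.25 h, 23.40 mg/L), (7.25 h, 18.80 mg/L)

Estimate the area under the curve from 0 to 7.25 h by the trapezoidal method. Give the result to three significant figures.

Trapezoidal AUC_0→7.25:
  [0→0.25]: (0.00+10.85)/2 × 0.25 = 1.35625
  [0.25→1.75]: (10.85+39.39)/2 × 1.5 = 37.68
  [1.75→5.75]: (39.39+25.97)/2 × 4 = 130.72
  [5.75→6.25]: (25.97+23.40)/2 × 0.5 = 12.3425
  [6.25→7.25]: (23.40+18.80)/2 × 1 = 21.1
  Sum = 203.19875 mg/L·h

AUC = 203 mg/L·h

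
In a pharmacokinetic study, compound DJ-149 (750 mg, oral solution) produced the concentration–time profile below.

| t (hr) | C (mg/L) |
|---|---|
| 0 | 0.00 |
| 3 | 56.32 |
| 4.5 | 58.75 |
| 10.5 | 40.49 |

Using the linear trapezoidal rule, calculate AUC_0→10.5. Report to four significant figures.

AUC = 468.5 mg/L·hr

Trapezoidal AUC_0→10.5:
  [0→3]: (0.00+56.32)/2 × 3 = 84.48
  [3→4.5]: (56.32+58.75)/2 × 1.5 = 86.3025
  [4.5→10.5]: (58.75+40.49)/2 × 6 = 297.72
  Sum = 468.5025 mg/L·hr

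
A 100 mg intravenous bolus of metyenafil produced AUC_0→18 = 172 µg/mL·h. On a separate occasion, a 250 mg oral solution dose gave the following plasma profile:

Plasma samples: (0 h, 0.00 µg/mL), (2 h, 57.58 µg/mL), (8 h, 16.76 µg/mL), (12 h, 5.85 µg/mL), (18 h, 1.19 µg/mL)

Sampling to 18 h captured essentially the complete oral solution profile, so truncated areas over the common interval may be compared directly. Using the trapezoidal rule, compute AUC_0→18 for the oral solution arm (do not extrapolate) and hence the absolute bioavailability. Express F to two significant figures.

Trapezoidal AUC_0→18 (oral solution):
  [0→2]: (0.00+57.58)/2 × 2 = 57.58
  [2→8]: (57.58+16.76)/2 × 6 = 223.02
  [8→12]: (16.76+5.85)/2 × 4 = 45.22
  [12→18]: (5.85+1.19)/2 × 6 = 21.12
  Sum = 346.94 µg/mL·h
F = (AUC_ev/D_ev)/(AUC_iv/D_iv) = (346.94/250)/(172/100) = 1.38776/1.72 = 0.8068

F = 0.81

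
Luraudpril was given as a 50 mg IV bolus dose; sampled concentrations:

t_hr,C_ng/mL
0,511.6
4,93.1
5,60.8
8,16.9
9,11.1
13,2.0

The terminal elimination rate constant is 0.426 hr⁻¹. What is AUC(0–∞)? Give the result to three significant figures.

Trapezoidal AUC_0→13:
  [0→4]: (511.6+93.1)/2 × 4 = 1209.4
  [4→5]: (93.1+60.8)/2 × 1 = 76.95
  [5→8]: (60.8+16.9)/2 × 3 = 116.55
  [8→9]: (16.9+11.1)/2 × 1 = 14.0
  [9→13]: (11.1+2.0)/2 × 4 = 26.2
  Sum = 1443.1 ng/mL·hr
Extrapolated tail: C_last / k_e = 2.0 / 0.426 = 4.695
AUC_0→∞ = 1443.1 + 4.695 = 1447.795 ng/mL·hr

AUC = 1450 ng/mL·hr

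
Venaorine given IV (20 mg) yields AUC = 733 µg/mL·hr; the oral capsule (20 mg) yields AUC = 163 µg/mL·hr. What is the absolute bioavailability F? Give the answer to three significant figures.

F = 0.222

F = (AUC_ev / D_ev) / (AUC_iv / D_iv)
  = (163/20) / (733/20)
  = 8.15 / 36.65 = 0.2224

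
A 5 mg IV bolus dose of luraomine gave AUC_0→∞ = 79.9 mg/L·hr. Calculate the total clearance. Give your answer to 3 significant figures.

CL = 0.0626 L/hr

CL = Dose_iv / AUC_0→∞
   = 5 / 79.9 = 0.0625782 L/hr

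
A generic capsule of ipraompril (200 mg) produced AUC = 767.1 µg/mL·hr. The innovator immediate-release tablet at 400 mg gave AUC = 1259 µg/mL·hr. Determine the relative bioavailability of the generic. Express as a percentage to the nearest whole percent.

F_rel = (AUC_test/D_test) / (AUC_ref/D_ref)
      = (767.1/200) / (1259/400)
      = 3.8355 / 3.1475 = 1.2186 = 121.86%

F_rel = 122%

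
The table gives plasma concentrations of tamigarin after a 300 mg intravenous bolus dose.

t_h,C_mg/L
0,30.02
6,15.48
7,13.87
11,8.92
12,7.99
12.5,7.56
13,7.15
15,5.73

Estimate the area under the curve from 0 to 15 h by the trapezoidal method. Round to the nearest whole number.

AUC = 226 mg/L·h

Trapezoidal AUC_0→15:
  [0→6]: (30.02+15.48)/2 × 6 = 136.5
  [6→7]: (15.48+13.87)/2 × 1 = 14.675
  [7→11]: (13.87+8.92)/2 × 4 = 45.58
  [11→12]: (8.92+7.99)/2 × 1 = 8.455
  [12→12.5]: (7.99+7.56)/2 × 0.5 = 3.8875
  [12.5→13]: (7.56+7.15)/2 × 0.5 = 3.6775
  [13→15]: (7.15+5.73)/2 × 2 = 12.88
  Sum = 225.655 mg/L·h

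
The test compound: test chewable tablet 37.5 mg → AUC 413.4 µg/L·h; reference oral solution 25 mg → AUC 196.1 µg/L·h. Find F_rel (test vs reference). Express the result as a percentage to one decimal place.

F_rel = (AUC_test/D_test) / (AUC_ref/D_ref)
      = (413.4/37.5) / (196.1/25)
      = 11.024 / 7.844 = 1.4054 = 140.54%

F_rel = 140.5%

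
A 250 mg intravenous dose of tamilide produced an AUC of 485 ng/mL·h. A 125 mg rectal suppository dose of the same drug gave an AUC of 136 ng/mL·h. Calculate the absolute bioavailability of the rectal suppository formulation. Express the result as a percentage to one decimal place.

F = (AUC_ev / D_ev) / (AUC_iv / D_iv)
  = (136/125) / (485/250)
  = 1.088 / 1.94 = 0.5608
  = 56.08%

F = 56.1%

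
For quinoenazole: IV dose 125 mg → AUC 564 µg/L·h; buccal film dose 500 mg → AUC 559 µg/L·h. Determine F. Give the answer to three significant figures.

F = (AUC_ev / D_ev) / (AUC_iv / D_iv)
  = (559/500) / (564/125)
  = 1.118 / 4.512 = 0.2478

F = 0.248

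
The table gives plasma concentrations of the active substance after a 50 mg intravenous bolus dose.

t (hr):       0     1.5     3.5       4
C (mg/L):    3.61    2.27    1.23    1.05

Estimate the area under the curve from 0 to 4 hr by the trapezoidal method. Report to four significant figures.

Trapezoidal AUC_0→4:
  [0→1.5]: (3.61+2.27)/2 × 1.5 = 4.41
  [1.5→3.5]: (2.27+1.23)/2 × 2 = 3.5
  [3.5→4]: (1.23+1.05)/2 × 0.5 = 0.57
  Sum = 8.48 mg/L·hr

AUC = 8.480 mg/L·hr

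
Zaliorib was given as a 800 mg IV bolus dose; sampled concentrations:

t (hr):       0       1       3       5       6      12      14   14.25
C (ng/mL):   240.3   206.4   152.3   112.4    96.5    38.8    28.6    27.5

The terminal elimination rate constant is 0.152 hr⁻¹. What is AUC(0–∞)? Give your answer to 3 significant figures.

Trapezoidal AUC_0→14.25:
  [0→1]: (240.3+206.4)/2 × 1 = 223.35
  [1→3]: (206.4+152.3)/2 × 2 = 358.7
  [3→5]: (152.3+112.4)/2 × 2 = 264.7
  [5→6]: (112.4+96.5)/2 × 1 = 104.45
  [6→12]: (96.5+38.8)/2 × 6 = 405.9
  [12→14]: (38.8+28.6)/2 × 2 = 67.4
  [14→14.25]: (28.6+27.5)/2 × 0.25 = 7.0125
  Sum = 1431.5125 ng/mL·hr
Extrapolated tail: C_last / k_e = 27.5 / 0.152 = 180.921
AUC_0→∞ = 1431.5125 + 180.921 = 1612.4335 ng/mL·hr

AUC = 1610 ng/mL·hr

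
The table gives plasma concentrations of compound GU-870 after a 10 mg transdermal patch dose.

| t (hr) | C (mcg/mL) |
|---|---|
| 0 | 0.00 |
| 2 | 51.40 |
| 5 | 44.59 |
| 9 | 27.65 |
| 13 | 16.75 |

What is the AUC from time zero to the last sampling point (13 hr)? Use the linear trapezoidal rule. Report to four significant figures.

AUC = 428.7 mcg/mL·hr

Trapezoidal AUC_0→13:
  [0→2]: (0.00+51.40)/2 × 2 = 51.4
  [2→5]: (51.40+44.59)/2 × 3 = 143.985
  [5→9]: (44.59+27.65)/2 × 4 = 144.48
  [9→13]: (27.65+16.75)/2 × 4 = 88.8
  Sum = 428.665 mcg/mL·hr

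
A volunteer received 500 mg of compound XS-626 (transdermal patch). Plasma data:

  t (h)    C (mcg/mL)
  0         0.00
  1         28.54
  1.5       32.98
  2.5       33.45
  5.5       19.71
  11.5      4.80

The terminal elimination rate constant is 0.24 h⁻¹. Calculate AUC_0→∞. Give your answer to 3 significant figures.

AUC = 236 mcg/mL·h

Trapezoidal AUC_0→11.5:
  [0→1]: (0.00+28.54)/2 × 1 = 14.27
  [1→1.5]: (28.54+32.98)/2 × 0.5 = 15.38
  [1.5→2.5]: (32.98+33.45)/2 × 1 = 33.215
  [2.5→5.5]: (33.45+19.71)/2 × 3 = 79.74
  [5.5→11.5]: (19.71+4.80)/2 × 6 = 73.53
  Sum = 216.135 mcg/mL·h
Extrapolated tail: C_last / k_e = 4.80 / 0.24 = 20.000
AUC_0→∞ = 216.135 + 20.000 = 236.135 mcg/mL·h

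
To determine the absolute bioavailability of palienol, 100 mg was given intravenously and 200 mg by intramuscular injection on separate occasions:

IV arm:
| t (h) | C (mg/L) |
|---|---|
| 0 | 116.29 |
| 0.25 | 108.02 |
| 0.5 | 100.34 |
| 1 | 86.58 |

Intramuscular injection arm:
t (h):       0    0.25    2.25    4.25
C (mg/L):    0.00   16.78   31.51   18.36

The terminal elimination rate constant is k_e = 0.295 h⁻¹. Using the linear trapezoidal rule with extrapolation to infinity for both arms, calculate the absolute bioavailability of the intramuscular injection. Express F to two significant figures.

F = 0.21

Trapezoidal AUC_0→1 (IV):
  [0→0.25]: (116.29+108.02)/2 × 0.25 = 28.03875
  [0.25→0.5]: (108.02+100.34)/2 × 0.25 = 26.045
  [0.5→1]: (100.34+86.58)/2 × 0.5 = 46.73
  Sum = 100.81375 mg/L·h
IV tail: 86.58/0.295 = 293.492; AUC_iv,0→∞ = 100.81375 + 293.492 = 394.30575 mg/L·h
Trapezoidal AUC_0→4.25 (intramuscular injection):
  [0→0.25]: (0.00+16.78)/2 × 0.25 = 2.0975
  [0.25→2.25]: (16.78+31.51)/2 × 2 = 48.29
  [2.25→4.25]: (31.51+18.36)/2 × 2 = 49.87
  Sum = 100.2575 mg/L·h
intramuscular injection tail: 18.36/0.295 = 62.237; AUC_ev,0→∞ = 100.2575 + 62.237 = 162.4945 mg/L·h
F = (AUC_ev/D_ev)/(AUC_iv/D_iv) = (162.4945/200)/(394.30575/100) = 0.8124725/3.9430575 = 0.2061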